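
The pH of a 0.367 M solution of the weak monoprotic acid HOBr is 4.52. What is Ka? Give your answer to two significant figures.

Ka = 2.5 × 10^-9

[H+] = 10^(-4.52) = 3.02 × 10^-5 M
At equilibrium [HA] = 0.367 − 3.02 × 10^-5 = 3.67 × 10^-1 M
Ka = [H+][A-]/[HA] = (3.02 × 10^-5)² / 3.67 × 10^-1 = 2.5 × 10^-9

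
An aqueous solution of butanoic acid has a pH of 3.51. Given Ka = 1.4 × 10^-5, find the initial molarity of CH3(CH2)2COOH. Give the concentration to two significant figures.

C₀ = 7.1 × 10^-3 M

[H+] = 10^(-3.51) = 3.09 × 10^-4 M = x
Ka = x²/(C₀ − x) ⇒ C₀ = x + x²/Ka
C₀ = 3.09 × 10^-4 + (3.09 × 10^-4)²/(1.4 × 10^-5) = 7.13 × 10^-3 M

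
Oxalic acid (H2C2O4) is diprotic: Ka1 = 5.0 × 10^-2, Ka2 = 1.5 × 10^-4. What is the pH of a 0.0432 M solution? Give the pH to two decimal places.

Since Ka1 ≫ Ka2, the first ionization dominates [H+].
Ka1 = x²/(0.0432 − x) = 5.0 × 10^-2
Solving the quadratic: x = (−Ka1 + √(Ka1² + 4·Ka1·C₀))/2 = 2.78 × 10^-2 M
pH = −log(2.78 × 10^-2) = 1.56

pH = 1.56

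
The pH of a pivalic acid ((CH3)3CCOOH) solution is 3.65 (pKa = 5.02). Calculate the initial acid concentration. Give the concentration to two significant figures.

C₀ = 5.5 × 10^-3 M

[H+] = 10^(-3.65) = 2.24 × 10^-4 M = x
Ka = 10^(−5.02) = 9.55 × 10^-6
Ka = x²/(C₀ − x) ⇒ C₀ = x + x²/Ka
C₀ = 2.24 × 10^-4 + (2.24 × 10^-4)²/(9.55 × 10^-6) = 5.48 × 10^-3 M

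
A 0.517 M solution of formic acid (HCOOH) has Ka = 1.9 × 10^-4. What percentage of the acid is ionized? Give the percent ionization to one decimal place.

HCOOH ⇌ HCOO- + H+; let x = [H+] at equilibrium.
x ≈ √(Ka·C₀) = √(1.9 × 10^-4 × 0.517) = 9.91 × 10^-3 M
% ionization = x/C₀ × 100% = 9.91 × 10^-3/0.517 × 100% = 1.9%

1.9%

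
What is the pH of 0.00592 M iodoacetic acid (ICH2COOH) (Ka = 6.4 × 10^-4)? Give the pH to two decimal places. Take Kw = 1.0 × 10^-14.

ICH2COOH ⇌ ICH2COO- + H+
Ka = [H+]²/(0.00592 − [H+]) = 6.4 × 10^-4
The 5% rule fails; solving [H+]² + Ka·[H+] − Ka·C₀ = 0 exactly:
[H+] = (−Ka + √(Ka² + 4·Ka·C₀))/2 = 1.65 × 10^-3 M
pH = −log(1.65 × 10^-3) = 2.78

pH = 2.78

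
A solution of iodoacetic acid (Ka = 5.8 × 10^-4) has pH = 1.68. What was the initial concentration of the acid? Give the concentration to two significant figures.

[H+] = 10^(-1.68) = 2.09 × 10^-2 M = x
Ka = x²/(C₀ − x) ⇒ C₀ = x + x²/Ka
C₀ = 2.09 × 10^-2 + (2.09 × 10^-2)²/(5.8 × 10^-4) = 7.74 × 10^-1 M

C₀ = 7.7 × 10^-1 M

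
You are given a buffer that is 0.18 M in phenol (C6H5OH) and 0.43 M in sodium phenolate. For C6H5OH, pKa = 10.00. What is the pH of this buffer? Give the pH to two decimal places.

Using pH = pKa + log([base]/[acid]) with [base]/[acid] = 0.43/0.18:
pH = 10.00 + (+0.378) = 10.38

pH = 10.38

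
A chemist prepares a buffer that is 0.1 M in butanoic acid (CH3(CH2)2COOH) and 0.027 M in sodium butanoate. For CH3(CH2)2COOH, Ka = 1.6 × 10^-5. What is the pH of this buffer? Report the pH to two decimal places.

pKa = −log(1.6 × 10^-5) = 4.796
pH = pKa + log([A⁻]/[HA]) = 4.796 + log(0.027/0.1)
pH = 4.796 + (-0.569) = 4.23

pH = 4.23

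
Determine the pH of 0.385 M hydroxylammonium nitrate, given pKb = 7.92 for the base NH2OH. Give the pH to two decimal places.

NH3OH+ is the conjugate acid of the weak base NH2OH.
Kb = 10^(−7.92) = 1.20 × 10^-8
Ka = Kw/Kb = 1.0×10^-14 / 1.20 × 10^-8 = 8.33 × 10^-7
From the ICE table, Ka = [H+]²/(0.385 − [H+]) = 8.33 × 10^-7.
Since Ka ≪ C₀, [H+] ≈ √(Ka·C₀) = 5.66 × 10^-4 M.
pH = −log[H+] = −log(5.66 × 10^-4) = 3.25

pH = 3.25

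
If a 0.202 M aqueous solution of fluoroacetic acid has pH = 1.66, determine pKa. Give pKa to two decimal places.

pKa = 2.58

[H+] = 10^(-1.66) = 2.19 × 10^-2 M
At equilibrium [HA] = 0.202 − 2.19 × 10^-2 = 1.80 × 10^-1 M
Ka = [H+][A-]/[HA] = (2.19 × 10^-2)² / 1.80 × 10^-1 = 2.66 × 10^-3
pKa = -log(2.66 × 10^-3) = 2.58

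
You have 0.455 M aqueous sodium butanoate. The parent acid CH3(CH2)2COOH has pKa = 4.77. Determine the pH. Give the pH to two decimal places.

CH3(CH2)2COO- is the conjugate base of the weak acid CH3(CH2)2COOH.
Ka = 10^(−4.77) = 1.70 × 10^-5
Kb = Kw/Ka = 1.0×10^-14 / 1.70 × 10^-5 = 5.88 × 10^-10
From the ICE table, Kb = x²/(0.455 − x) = 5.88 × 10^-10.
Neglecting x in the denominator: x = √(5.88 × 10^-10 × 0.455) = 1.64 × 10^-5 M
pOH = −log(1.64 × 10^-5) = 4.79; pH = 14.00 − 4.79 = 9.21

pH = 9.21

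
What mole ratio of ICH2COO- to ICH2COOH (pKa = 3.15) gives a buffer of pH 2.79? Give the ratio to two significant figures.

pH = pKa + log(r) ⇒ log(r) = 2.79 − 3.15 = -0.36
r = [ICH2COO-]/[ICH2COOH] = 10^(-0.36) = 0.437

ratio = 0.44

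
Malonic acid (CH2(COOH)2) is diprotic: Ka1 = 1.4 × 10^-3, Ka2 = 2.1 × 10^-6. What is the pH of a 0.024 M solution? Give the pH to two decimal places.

pH = 2.29

Ka1 ≫ Ka2, so treat the first dissociation as the only significant source of H+.
Ka1 = x²/(0.024 − x) = 1.4 × 10^-3
Solving the quadratic: x = (−Ka1 + √(Ka1² + 4·Ka1·C₀))/2 = 5.14 × 10^-3 M
pH = −log(5.14 × 10^-3) = 2.29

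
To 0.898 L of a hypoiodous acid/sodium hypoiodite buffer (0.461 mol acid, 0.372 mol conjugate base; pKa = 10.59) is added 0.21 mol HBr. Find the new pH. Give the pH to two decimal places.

Added H+ converts OI- to HOI: HOI → 0.671 mol, OI- → 0.162 mol.
Henderson–Hasselbalch with mole ratio 0.162/0.671: pH = 10.59 + (-0.617)

pH = 9.97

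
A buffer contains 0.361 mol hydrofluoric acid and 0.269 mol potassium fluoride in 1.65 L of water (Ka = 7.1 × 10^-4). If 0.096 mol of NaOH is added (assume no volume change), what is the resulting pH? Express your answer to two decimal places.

pH = 3.29

After neutralization: n(HF) = 0.265 mol, n(F-) = 0.365 mol.
pKa = −log(7.1 × 10^-4) = 3.149
pH = pKa + log([A⁻]/[HA]) = 3.149 + log(0.365/0.265) = 3.149 +0.139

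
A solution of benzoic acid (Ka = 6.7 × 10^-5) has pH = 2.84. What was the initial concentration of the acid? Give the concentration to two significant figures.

C₀ = 3.3 × 10^-2 M

[H+] = 10^(-2.84) = 1.45 × 10^-3 M = x
Ka = x²/(C₀ − x) ⇒ C₀ = x + x²/Ka
C₀ = 1.45 × 10^-3 + (1.45 × 10^-3)²/(6.7 × 10^-5) = 3.28 × 10^-2 M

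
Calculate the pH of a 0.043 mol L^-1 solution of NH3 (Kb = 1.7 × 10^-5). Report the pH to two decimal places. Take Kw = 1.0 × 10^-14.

NH3 + H2O ⇌ NH4+ + OH-
Kb = [OH-]²/(0.043 − [OH-]) = 1.7 × 10^-5
Assume [OH-] ≪ 0.043: [OH-] ≈ √(1.7 × 10^-5 × 0.043) = 8.55 × 10^-4 M
pOH = 3.07, so pH = 14.00 − pOH = 10.93

pH = 10.93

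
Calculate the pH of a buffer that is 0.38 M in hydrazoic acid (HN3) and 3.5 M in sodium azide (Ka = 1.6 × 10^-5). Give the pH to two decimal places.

pH = 5.76

pKa = −log(1.6 × 10^-5) = 4.796
pH = pKa + log([A⁻]/[HA]) = 4.796 + log(3.5/0.38)
pH = 4.796 + (+0.964) = 5.76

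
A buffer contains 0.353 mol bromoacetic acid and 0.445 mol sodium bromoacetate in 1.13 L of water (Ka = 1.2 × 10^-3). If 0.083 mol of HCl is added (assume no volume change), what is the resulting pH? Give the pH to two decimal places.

Added H+ converts BrCH2COO- to BrCH2COOH: BrCH2COOH → 0.436 mol, BrCH2COO- → 0.362 mol.
pKa = −log(1.2 × 10^-3) = 2.921
pH = pKa + log([A⁻]/[HA]) = 2.921 + log(0.362/0.436) = 2.921 -0.081

pH = 2.84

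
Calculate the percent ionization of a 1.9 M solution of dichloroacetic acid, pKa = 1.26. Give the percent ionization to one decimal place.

15.6%

Cl2CHCOOH ⇌ Cl2CHCOO- + H+; let x = [H+] at equilibrium.
Ka = 10^(−1.26) = 5.50 × 10^-2
Solve x² + 0.055x − 0.104 = 0 → x = 2.97 × 10^-1 M
% ionization = x/C₀ × 100% = 2.97 × 10^-1/1.9 × 100% = 15.6%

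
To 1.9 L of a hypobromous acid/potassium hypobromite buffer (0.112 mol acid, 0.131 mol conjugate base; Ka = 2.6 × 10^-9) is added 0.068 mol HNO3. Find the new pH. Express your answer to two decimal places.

After neutralization: n(HOBr) = 0.18 mol, n(OBr-) = 0.063 mol.
pKa = −log(2.6 × 10^-9) = 8.585
pH = pKa + log(n_OBr-/n_HOBr) = 8.585 + log(0.063/0.18) = 8.585 + (-0.456)

pH = 8.13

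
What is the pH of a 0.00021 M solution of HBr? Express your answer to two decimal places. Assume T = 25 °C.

HBr is a strong acid and dissociates completely, so [H+] = 0.00021 M.
pH = -log(0.00021) = 3.68

pH = 3.68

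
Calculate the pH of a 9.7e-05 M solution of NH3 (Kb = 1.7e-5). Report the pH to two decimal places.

NH3 + H2O ⇌ NH4+ + OH-
From the ICE table, Kb = x²/(9.7e-05 − x) = 1.7 × 10^-5.
x is not negligible relative to C₀; solve x² + 1.7e-05·x − 1.65e-09 = 0.
x = [−1.7e-05 + √(1.7e-05² + 6.6e-09)]/2 = 3.30 × 10^-5 M
pOH = 4.48, so pH = 14.00 − pOH = 9.52

pH = 9.52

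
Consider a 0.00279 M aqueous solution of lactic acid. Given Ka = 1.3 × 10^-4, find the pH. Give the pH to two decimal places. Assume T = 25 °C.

CH3CH(OH)COOH ⇌ CH3CH(OH)COO- + H+
From the ICE table, Ka = x²/(0.00279 − x) = 1.3 × 10^-4.
The 5% rule fails; solving x² + Ka·x − Ka·C₀ = 0 exactly:
x = [−0.00013 + √(0.00013² + 1.45e-06)]/2 = 5.41 × 10^-4 M
pH = −log(5.41 × 10^-4) = 3.27

pH = 3.27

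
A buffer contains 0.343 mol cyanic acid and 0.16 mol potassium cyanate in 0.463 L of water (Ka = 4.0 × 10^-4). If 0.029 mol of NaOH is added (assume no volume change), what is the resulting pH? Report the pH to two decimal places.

After neutralization: n(HOCN) = 0.314 mol, n(OCN-) = 0.189 mol.
pKa = −log(4.0 × 10^-4) = 3.398
pH = pKa + log(n_OCN-/n_HOCN) = 3.398 + log(0.189/0.314) = 3.398 + (-0.220)

pH = 3.18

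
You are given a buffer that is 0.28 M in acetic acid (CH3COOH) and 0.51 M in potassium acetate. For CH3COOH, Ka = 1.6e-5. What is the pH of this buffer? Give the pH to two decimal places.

pH = 5.06

pKa = −log(1.6 × 10^-5) = 4.796
pH = pKa + log([A⁻]/[HA]) = 4.796 + log(0.51/0.28)
pH = 4.796 + (+0.260) = 5.06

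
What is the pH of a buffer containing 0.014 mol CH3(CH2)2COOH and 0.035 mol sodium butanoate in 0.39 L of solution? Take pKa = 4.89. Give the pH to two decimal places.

Using pH = pKa + log([base]/[acid]) with [base]/[acid] = 0.035/0.014:
pH = 4.89 + (+0.398) = 5.29

pH = 5.29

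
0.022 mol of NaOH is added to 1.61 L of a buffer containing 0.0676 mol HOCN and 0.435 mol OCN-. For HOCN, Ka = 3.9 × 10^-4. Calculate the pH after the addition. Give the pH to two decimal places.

OH- converts HOCN to OCN-: HOCN → 0.0456 mol, OCN- → 0.457 mol.
pKa = −log(3.9 × 10^-4) = 3.409
pH = pKa + log(n_OCN-/n_HOCN) = 3.409 + log(0.457/0.0456) = 3.409 + (+1.001)

pH = 4.41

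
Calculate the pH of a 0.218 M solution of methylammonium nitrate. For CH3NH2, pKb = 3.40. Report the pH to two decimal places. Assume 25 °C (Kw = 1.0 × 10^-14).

CH3NH3+ is the conjugate acid of the weak base CH3NH2.
Kb = 10^(−3.40) = 3.98 × 10^-4
Ka = Kw/Kb = 1.0×10^-14 / 3.98 × 10^-4 = 2.51 × 10^-11
Let x = [H+] at equilibrium. Ka = x²/(0.218 − x).
Assume x ≪ 0.218: x ≈ √(2.51 × 10^-11 × 0.218) = 2.34 × 10^-6 M
pH = −log[H+] = −log(2.34 × 10^-6) = 5.63

pH = 5.63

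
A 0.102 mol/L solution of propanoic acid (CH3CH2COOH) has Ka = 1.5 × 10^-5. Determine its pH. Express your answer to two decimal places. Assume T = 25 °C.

CH3CH2COOH ⇌ CH3CH2COO- + H+
Ka = [H+]²/(0.102 − [H+]) = 1.5 × 10^-5
Assume [H+] ≪ 0.102: [H+] ≈ √(1.5 × 10^-5 × 0.102) = 1.24 × 10^-3 M
([H+]/C₀ = 1.2% < 5%, so the approximation holds.)
pH = −log(1.24 × 10^-3) = 2.91

pH = 2.91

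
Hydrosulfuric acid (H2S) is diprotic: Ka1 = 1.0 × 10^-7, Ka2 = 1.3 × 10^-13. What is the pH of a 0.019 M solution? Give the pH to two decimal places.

Ka1 ≫ Ka2, so treat the first dissociation as the only significant source of H+.
Ka1 = x²/(0.019 − x) = 1.0 × 10^-7
x ≈ √(1.0 × 10^-7 × 0.019) = 4.36 × 10^-5 M
pH = −log(4.36 × 10^-5) = 4.36

pH = 4.36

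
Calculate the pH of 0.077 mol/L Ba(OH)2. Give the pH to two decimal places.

pH = 13.19

Ba(OH)2 is a strong base (each formula unit releases 2 OH-); [OH-] = 0.154 M.
pOH = -log(0.154) = 0.81
pH = 14.00 - 0.81 = 13.19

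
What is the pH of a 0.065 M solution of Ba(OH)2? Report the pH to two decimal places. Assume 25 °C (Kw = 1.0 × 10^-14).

pH = 13.11

Ba(OH)2 is a strong base (each formula unit releases 2 OH-); [OH-] = 0.13 M.
pOH = -log(0.13) = 0.89
pH = 14.00 - 0.89 = 13.11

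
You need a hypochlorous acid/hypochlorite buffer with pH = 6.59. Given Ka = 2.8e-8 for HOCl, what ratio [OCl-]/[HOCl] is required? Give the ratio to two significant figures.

pKa = -log(2.8 × 10^-8) = 7.553
pH = pKa + log(r) ⇒ log(r) = 6.59 − 7.553 = -0.963
r = [OCl-]/[HOCl] = 10^(-0.963) = 0.109

ratio = 0.11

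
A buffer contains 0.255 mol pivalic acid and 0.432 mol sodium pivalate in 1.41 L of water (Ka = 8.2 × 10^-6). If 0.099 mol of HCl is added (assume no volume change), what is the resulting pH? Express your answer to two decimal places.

Added H+ converts (CH3)3CCOO- to (CH3)3CCOOH: (CH3)3CCOOH → 0.354 mol, (CH3)3CCOO- → 0.333 mol.
pKa = −log(8.2 × 10^-6) = 5.086
Henderson–Hasselbalch with mole ratio 0.333/0.354: pH = 5.086 + (-0.027)

pH = 5.06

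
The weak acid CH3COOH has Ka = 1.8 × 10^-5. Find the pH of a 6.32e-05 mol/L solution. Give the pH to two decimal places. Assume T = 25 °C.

pH = 4.59

CH3COOH ⇌ CH3COO- + H+
From the ICE table, Ka = x²/(6.32e-05 − x) = 1.8 × 10^-5.
Here C₀/Ka ≈ 3.51, so the small-x approximation fails. Use the quadratic:
x = [−1.8e-05 + √(1.8e-05² + 4.55e-09)]/2 = 2.59 × 10^-5 M
pH = −log[H+] = −log(2.59 × 10^-5) = 4.59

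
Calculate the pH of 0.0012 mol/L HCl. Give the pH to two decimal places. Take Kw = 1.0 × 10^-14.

HCl is a strong acid and dissociates completely, so [H+] = 0.0012 M.
pH = -log(0.0012) = 2.92

pH = 2.92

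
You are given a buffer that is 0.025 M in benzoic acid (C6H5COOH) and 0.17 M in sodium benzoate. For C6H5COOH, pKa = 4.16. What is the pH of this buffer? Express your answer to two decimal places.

Using pH = pKa + log([base]/[acid]) with [base]/[acid] = 0.17/0.025:
pH = 4.16 + (+0.833) = 4.99

pH = 4.99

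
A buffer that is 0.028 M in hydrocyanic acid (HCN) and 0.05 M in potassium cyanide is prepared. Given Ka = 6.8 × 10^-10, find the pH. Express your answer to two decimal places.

pKa = −log(6.8 × 10^-10) = 9.167
Henderson–Hasselbalch: pH = pKa + log([CN-]/[HCN]) = 9.167 + log(0.05/0.028)
pH = 9.167 + (+0.252) = 9.42

pH = 9.42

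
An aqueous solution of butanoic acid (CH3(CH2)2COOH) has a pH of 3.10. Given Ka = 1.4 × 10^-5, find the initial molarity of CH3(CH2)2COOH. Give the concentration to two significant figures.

[H+] = 10^(-3.10) = 7.94 × 10^-4 M = x
Ka = x²/(C₀ − x) ⇒ C₀ = x + x²/Ka
C₀ = 7.94 × 10^-4 + (7.94 × 10^-4)²/(1.4 × 10^-5) = 4.58 × 10^-2 M

C₀ = 4.6 × 10^-2 M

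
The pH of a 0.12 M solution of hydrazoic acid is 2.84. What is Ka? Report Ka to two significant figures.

[H+] = 10^(-2.84) = 1.45 × 10^-3 M
At equilibrium [HA] = 0.12 − 1.45 × 10^-3 = 1.19 × 10^-1 M
Ka = [H+][A-]/[HA] = (1.45 × 10^-3)² / 1.19 × 10^-1 = 1.8 × 10^-5

Ka = 1.8 × 10^-5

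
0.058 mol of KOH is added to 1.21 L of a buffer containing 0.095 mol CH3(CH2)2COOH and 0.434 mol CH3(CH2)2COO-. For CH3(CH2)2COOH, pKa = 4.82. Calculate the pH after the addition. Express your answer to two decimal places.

pH = 5.94

OH- converts CH3(CH2)2COOH to CH3(CH2)2COO-: CH3(CH2)2COOH → 0.037 mol, CH3(CH2)2COO- → 0.492 mol.
pH = pKa + log(n_CH3(CH2)2COO-/n_CH3(CH2)2COOH) = 4.82 + log(0.492/0.037) = 4.82 + (+1.124)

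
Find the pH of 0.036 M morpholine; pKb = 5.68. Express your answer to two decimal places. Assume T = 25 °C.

C4H8ONH + H2O ⇌ C4H8ONH2+ + OH-
Kb = 10^(−5.68) = 2.09 × 10^-6
From the ICE table, Kb = [OH-]²/(0.036 − [OH-]) = 2.09 × 10^-6.
Since Kb ≪ C₀, [OH-] ≈ √(Kb·C₀) = 2.74 × 10^-4 M.
Check: 0.76% ionized — well under 5%, approximation valid.
pOH = 3.56, so pH = 14.00 − pOH = 10.44

pH = 10.44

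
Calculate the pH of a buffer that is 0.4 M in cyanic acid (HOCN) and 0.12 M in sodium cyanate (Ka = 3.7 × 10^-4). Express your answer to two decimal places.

pKa = −log(3.7 × 10^-4) = 3.432
pH = pKa + log([A⁻]/[HA]) = 3.432 + log(0.12/0.4)
pH = 3.432 + (-0.523) = 2.91

pH = 2.91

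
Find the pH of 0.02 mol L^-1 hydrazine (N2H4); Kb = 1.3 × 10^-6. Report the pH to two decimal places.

N2H4 + H2O ⇌ N2H5+ + OH-
From the ICE table, Kb = [OH-]²/(0.02 − [OH-]) = 1.3 × 10^-6.
Since Kb ≪ C₀, [OH-] ≈ √(Kb·C₀) = 1.61 × 10^-4 M.
([OH-]/C₀ = 0.81% < 5%, so the approximation holds.)
pOH = −log(1.61 × 10^-4) = 3.79; pH = 14.00 − 3.79 = 10.21

pH = 10.21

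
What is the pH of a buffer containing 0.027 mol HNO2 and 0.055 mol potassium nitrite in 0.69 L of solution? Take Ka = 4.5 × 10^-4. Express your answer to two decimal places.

pKa = −log(4.5 × 10^-4) = 3.347
pH = pKa + log([A⁻]/[HA]) = 3.347 + log(0.055/0.027)
pH = 3.347 + (+0.309) = 3.66

pH = 3.66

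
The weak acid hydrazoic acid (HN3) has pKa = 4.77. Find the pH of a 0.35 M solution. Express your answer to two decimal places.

HN3 ⇌ N3- + H+
Ka = 10^(−4.77) = 1.70 × 10^-5
Ka = x²/(0.35 − x) = 1.70 × 10^-5
Assume x ≪ 0.35: x ≈ √(1.70 × 10^-5 × 0.35) = 2.44 × 10^-3 M
(x/C₀ = 0.7% < 5%, so the approximation holds.)
pH = −log(2.44 × 10^-3) = 2.61

pH = 2.61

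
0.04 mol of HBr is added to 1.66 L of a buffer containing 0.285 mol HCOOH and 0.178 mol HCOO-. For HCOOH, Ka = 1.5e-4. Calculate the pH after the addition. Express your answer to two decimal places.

Added H+ converts HCOO- to HCOOH: HCOOH → 0.325 mol, HCOO- → 0.138 mol.
pKa = −log(1.5 × 10^-4) = 3.824
Henderson–Hasselbalch with mole ratio 0.138/0.325: pH = 3.824 + (-0.372)

pH = 3.45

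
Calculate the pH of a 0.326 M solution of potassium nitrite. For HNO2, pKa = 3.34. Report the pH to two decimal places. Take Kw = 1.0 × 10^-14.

pH = 8.43

NO2- is the conjugate base of the weak acid HNO2.
Ka = 10^(−3.34) = 4.57 × 10^-4
Kb = Kw/Ka = 1.0×10^-14 / 4.57 × 10^-4 = 2.19 × 10^-11
From the ICE table, Kb = x²/(0.326 − x) = 2.19 × 10^-11.
Assume x ≪ 0.326: x ≈ √(2.19 × 10^-11 × 0.326) = 2.67 × 10^-6 M
(x/C₀ = 0.00082% < 5%, so the approximation holds.)
pOH = −log(2.67 × 10^-6) = 5.57; pH = 14.00 − 5.57 = 8.43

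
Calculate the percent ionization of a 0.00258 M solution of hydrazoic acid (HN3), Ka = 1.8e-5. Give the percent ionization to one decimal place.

8.0%

HN3 ⇌ N3- + H+; let x = [H+] at equilibrium.
Ka = x²/(C₀ − x); solving the quadratic gives x = 2.07 × 10^-4 M.
Fraction ionized = 2.07 × 10^-4 / 0.00258 = 0.0802 → 8.0%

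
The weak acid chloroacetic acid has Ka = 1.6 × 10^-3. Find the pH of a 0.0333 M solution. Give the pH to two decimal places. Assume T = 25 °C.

ClCH2COOH ⇌ ClCH2COO- + H+
Ka = [H+]²/(0.0333 − [H+]) = 1.6 × 10^-3
[H+] is not negligible relative to C₀; solve [H+]² + 0.0016·[H+] − 5.33e-05 = 0.
[H+] = [−0.0016 + √(0.0016² + 0.000213)]/2 = 6.54 × 10^-3 M
pH = −log[H+] = −log(6.54 × 10^-3) = 2.18

pH = 2.18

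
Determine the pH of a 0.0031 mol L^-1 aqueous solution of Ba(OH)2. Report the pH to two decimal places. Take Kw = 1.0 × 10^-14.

pH = 11.79

Ba(OH)2 is a strong base (each formula unit releases 2 OH-); [OH-] = 0.0062 M.
pOH = -log(0.0062) = 2.21
pH = 14.00 - 2.21 = 11.79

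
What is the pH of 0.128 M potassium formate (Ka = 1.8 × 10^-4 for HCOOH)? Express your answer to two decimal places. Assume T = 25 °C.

HCOO- is the conjugate base of the weak acid HCOOH.
Kb = Kw/Ka = 1.0×10^-14 / 1.8 × 10^-4 = 5.56 × 10^-11
Kb = x²/(0.128 − x) = 5.56 × 10^-11
Since Kb ≪ C₀, x ≈ √(Kb·C₀) = 2.67 × 10^-6 M.
(x/C₀ = 0.0021% < 5%, so the approximation holds.)
pOH = 5.57, so pH = 14.00 − pOH = 8.43

pH = 8.43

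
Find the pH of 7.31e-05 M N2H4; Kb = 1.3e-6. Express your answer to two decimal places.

N2H4 + H2O ⇌ N2H5+ + OH-
From the ICE table, Kb = [OH-]²/(7.31e-05 − [OH-]) = 1.3 × 10^-6.
Here C₀/Kb ≈ 56.2, so the small-[OH-] approximation fails. Use the quadratic:
[OH-] = [−1.3e-06 + √(1.3e-06² + 3.8e-10)]/2 = 9.12 × 10^-6 M
pOH = −log(9.12 × 10^-6) = 5.04; pH = 14.00 − 5.04 = 8.96

pH = 8.96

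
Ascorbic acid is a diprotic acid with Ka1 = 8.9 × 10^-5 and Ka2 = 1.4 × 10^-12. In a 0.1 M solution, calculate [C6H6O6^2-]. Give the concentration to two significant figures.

First ionization gives [H+] ≈ [HC6H6O6-] = 2.98 × 10^-3 M.
Second step: Ka2 = [H+][C6H6O6^2-]/[HC6H6O6-] ≈ [C6H6O6^2-] (since [H+] ≈ [HC6H6O6-]).
So [C6H6O6^2-] ≈ Ka2.

1.4 × 10^-12 M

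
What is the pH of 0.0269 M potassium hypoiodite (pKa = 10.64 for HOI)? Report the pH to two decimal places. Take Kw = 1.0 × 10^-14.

OI- is the conjugate base of the weak acid HOI.
Ka = 10^(−10.64) = 2.29 × 10^-11
Kb = Kw/Ka = 1.0×10^-14 / 2.29 × 10^-11 = 4.37 × 10^-4
Let x = [OH-] at equilibrium. Kb = x²/(0.0269 − x).
The 5% rule fails; solving x² + Kb·x − Kb·C₀ = 0 exactly:
x = (−Kb + √(Kb² + 4·Kb·C₀))/2 = 3.22 × 10^-3 M
pOH = −log(3.22 × 10^-3) = 2.49; pH = 14.00 − 2.49 = 11.51

pH = 11.51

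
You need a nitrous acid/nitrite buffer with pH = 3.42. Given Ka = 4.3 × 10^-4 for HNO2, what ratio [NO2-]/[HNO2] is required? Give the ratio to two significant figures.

pKa = -log(4.3 × 10^-4) = 3.367
pH = pKa + log(r) ⇒ log(r) = 3.42 − 3.367 = +0.053
r = [NO2-]/[HNO2] = 10^(+0.053) = 1.13

ratio = 1.1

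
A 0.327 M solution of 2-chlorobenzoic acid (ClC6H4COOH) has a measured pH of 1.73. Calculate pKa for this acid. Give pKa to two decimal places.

[H+] = 10^(-1.73) = 1.86 × 10^-2 M
At equilibrium [HA] = 0.327 − 1.86 × 10^-2 = 3.08 × 10^-1 M
Ka = [H+][A-]/[HA] = (1.86 × 10^-2)² / 3.08 × 10^-1 = 1.12 × 10^-3
pKa = -log(1.12 × 10^-3) = 2.95

pKa = 2.95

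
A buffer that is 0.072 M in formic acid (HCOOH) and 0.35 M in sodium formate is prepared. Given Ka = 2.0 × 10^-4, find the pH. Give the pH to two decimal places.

pH = 4.39

pKa = −log(2.0 × 10^-4) = 3.699
Henderson–Hasselbalch: pH = pKa + log([HCOO-]/[HCOOH]) = 3.699 + log(0.35/0.072)
pH = 3.699 + (+0.687) = 4.39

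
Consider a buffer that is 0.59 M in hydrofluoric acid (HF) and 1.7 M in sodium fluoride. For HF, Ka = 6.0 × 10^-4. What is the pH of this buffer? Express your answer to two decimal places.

pH = 3.68

pKa = −log(6.0 × 10^-4) = 3.222
pH = pKa + log([A⁻]/[HA]) = 3.222 + log(1.7/0.59)
pH = 3.222 + (+0.460) = 3.68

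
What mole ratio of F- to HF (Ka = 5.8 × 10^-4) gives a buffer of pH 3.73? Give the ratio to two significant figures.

pKa = -log(5.8 × 10^-4) = 3.237
pH = pKa + log(r) ⇒ log(r) = 3.73 − 3.237 = +0.493
r = [F-]/[HF] = 10^(+0.493) = 3.11

ratio = 3.1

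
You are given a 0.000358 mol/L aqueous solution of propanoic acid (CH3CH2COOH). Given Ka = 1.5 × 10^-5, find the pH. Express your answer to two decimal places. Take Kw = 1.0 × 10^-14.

pH = 4.18

CH3CH2COOH ⇌ CH3CH2COO- + H+
Ka = x²/(0.000358 − x) = 1.5 × 10^-5
The 5% rule fails; solving x² + Ka·x − Ka·C₀ = 0 exactly:
x = (−Ka + √(Ka² + 4·Ka·C₀))/2 = 6.62 × 10^-5 M
pH = −log[H+] = −log(6.62 × 10^-5) = 4.18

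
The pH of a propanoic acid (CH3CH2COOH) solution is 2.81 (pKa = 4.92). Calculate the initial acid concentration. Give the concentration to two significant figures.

C₀ = 2.0 × 10^-1 M

[H+] = 10^(-2.81) = 1.55 × 10^-3 M = x
Ka = 10^(−4.92) = 1.20 × 10^-5
Ka = x²/(C₀ − x) ⇒ C₀ = x + x²/Ka
C₀ = 1.55 × 10^-3 + (1.55 × 10^-3)²/(1.20 × 10^-5) = 2.02 × 10^-1 M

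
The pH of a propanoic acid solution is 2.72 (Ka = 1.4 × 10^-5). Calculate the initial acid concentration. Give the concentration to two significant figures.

[H+] = 10^(-2.72) = 1.91 × 10^-3 M = x
Ka = x²/(C₀ − x) ⇒ C₀ = x + x²/Ka
C₀ = 1.91 × 10^-3 + (1.91 × 10^-3)²/(1.4 × 10^-5) = 2.62 × 10^-1 M

C₀ = 2.6 × 10^-1 M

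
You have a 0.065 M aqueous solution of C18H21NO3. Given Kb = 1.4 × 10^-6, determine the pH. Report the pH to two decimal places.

C18H21NO3 + H2O ⇌ C18H22NO3+ + OH-
Let x = [OH-] at equilibrium. Kb = x²/(0.065 − x).
Assume x ≪ 0.065: x ≈ √(1.4 × 10^-6 × 0.065) = 3.02 × 10^-4 M
Check: 0.46% ionized — well under 5%, approximation valid.
pOH = −log(3.02 × 10^-4) = 3.52; pH = 14.00 − 3.52 = 10.48

pH = 10.48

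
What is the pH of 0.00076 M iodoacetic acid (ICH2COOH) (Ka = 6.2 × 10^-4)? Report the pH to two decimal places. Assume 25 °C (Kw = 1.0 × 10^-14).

pH = 3.35

ICH2COOH ⇌ ICH2COO- + H+
Ka = [H+]²/(0.00076 − [H+]) = 6.2 × 10^-4
Here C₀/Ka ≈ 1.23, so the small-[H+] approximation fails. Use the quadratic:
[H+] = (−Ka + √(Ka² + 4·Ka·C₀))/2 = 4.43 × 10^-4 M
pH = −log(4.43 × 10^-4) = 3.35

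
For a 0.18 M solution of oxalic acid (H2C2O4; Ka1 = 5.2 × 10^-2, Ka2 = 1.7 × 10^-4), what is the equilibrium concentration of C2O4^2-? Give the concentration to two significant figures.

First ionization gives [H+] ≈ [HC2O4-] = 7.42 × 10^-2 M.
Second step: Ka2 = [H+][C2O4^2-]/[HC2O4-] ≈ [C2O4^2-] (since [H+] ≈ [HC2O4-]).
So [C2O4^2-] ≈ Ka2.

1.7 × 10^-4 M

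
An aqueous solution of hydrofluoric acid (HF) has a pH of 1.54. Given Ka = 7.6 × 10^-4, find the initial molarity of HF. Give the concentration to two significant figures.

C₀ = 1.1 M

[H+] = 10^(-1.54) = 2.88 × 10^-2 M = x
Ka = x²/(C₀ − x) ⇒ C₀ = x + x²/Ka
C₀ = 2.88 × 10^-2 + (2.88 × 10^-2)²/(7.6 × 10^-4) = 1.12 M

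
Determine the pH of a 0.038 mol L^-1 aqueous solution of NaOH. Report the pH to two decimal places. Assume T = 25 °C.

NaOH is a strong base; [OH-] = 0.038 M.
pOH = -log(0.038) = 1.42
pH = 14.00 - 1.42 = 12.58

pH = 12.58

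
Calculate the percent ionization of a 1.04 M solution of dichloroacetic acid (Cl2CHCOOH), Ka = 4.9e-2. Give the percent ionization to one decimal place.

19.5%

Cl2CHCOOH ⇌ Cl2CHCOO- + H+; let x = [H+] at equilibrium.
Ka = x²/(C₀ − x); solving the quadratic gives x = 2.03 × 10^-1 M.
% ionization = x/C₀ × 100% = 2.03 × 10^-1/1.04 × 100% = 19.5%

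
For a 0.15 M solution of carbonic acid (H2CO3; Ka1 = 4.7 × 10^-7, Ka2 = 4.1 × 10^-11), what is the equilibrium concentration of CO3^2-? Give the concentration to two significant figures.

First ionization gives [H+] ≈ [HCO3-] = 2.66 × 10^-4 M.
Second step: Ka2 = [H+][CO3^2-]/[HCO3-] ≈ [CO3^2-] (since [H+] ≈ [HCO3-]).
So [CO3^2-] ≈ Ka2.

4.1 × 10^-11 M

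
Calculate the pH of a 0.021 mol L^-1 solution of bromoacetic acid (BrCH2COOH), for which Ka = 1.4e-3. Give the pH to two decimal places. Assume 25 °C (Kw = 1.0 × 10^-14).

pH = 2.32

BrCH2COOH ⇌ BrCH2COO- + H+
Ka = x²/(0.021 − x) = 1.4 × 10^-3
Here C₀/Ka ≈ 15, so the small-x approximation fails. Use the quadratic:
x = (−Ka + √(Ka² + 4·Ka·C₀))/2 = 4.77 × 10^-3 M
pH = −log(4.77 × 10^-3) = 2.32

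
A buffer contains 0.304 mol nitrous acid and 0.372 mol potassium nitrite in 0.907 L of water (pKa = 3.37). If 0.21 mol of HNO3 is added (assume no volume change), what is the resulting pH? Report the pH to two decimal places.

pH = 2.87

After neutralization: n(HNO2) = 0.514 mol, n(NO2-) = 0.162 mol.
pH = pKa + log([A⁻]/[HA]) = 3.37 + log(0.162/0.514) = 3.37 -0.501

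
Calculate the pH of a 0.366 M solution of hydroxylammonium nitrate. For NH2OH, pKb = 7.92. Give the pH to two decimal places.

pH = 3.26

NH3OH+ is the conjugate acid of the weak base NH2OH.
Kb = 10^(−7.92) = 1.20 × 10^-8
Ka = Kw/Kb = 1.0×10^-14 / 1.20 × 10^-8 = 8.33 × 10^-7
Ka = [H+]²/(0.366 − [H+]) = 8.33 × 10^-7
Neglecting [H+] in the denominator: [H+] = √(8.33 × 10^-7 × 0.366) = 5.52 × 10^-4 M
pH = −log(5.52 × 10^-4) = 3.26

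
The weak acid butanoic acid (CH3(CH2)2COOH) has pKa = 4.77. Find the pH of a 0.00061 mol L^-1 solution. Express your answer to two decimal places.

CH3(CH2)2COOH ⇌ CH3(CH2)2COO- + H+
Ka = 10^(−4.77) = 1.70 × 10^-5
Ka = [H+]²/(0.00061 − [H+]) = 1.70 × 10^-5
[H+] is not negligible relative to C₀; solve [H+]² + 1.7e-05·[H+] − 1.04e-08 = 0.
[H+] = [−1.7e-05 + √(1.7e-05² + 4.15e-08)]/2 = 9.37 × 10^-5 M
pH = −log(9.37 × 10^-5) = 4.03

pH = 4.03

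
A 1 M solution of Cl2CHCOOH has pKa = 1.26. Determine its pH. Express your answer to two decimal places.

Cl2CHCOOH ⇌ Cl2CHCOO- + H+
Ka = 10^(−1.26) = 5.50 × 10^-2
From the ICE table, Ka = x²/(1 − x) = 5.50 × 10^-2.
Here C₀/Ka ≈ 18.2, so the small-x approximation fails. Use the quadratic:
x = [−0.055 + √(0.055² + 0.22)]/2 = 2.09 × 10^-1 M
pH = −log[H+] = −log(2.09 × 10^-1) = 0.68

pH = 0.68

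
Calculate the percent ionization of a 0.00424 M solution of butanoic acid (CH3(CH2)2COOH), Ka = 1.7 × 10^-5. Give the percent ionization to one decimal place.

CH3(CH2)2COOH ⇌ CH3(CH2)2COO- + H+; let x = [H+] at equilibrium.
Solve x² + 1.7e-05x − 7.21e-08 = 0 → x = 2.60 × 10^-4 M
% ionization = x/C₀ × 100% = 2.60 × 10^-4/0.00424 × 100% = 6.1%

6.1%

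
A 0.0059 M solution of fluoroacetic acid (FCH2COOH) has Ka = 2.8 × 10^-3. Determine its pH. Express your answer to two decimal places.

FCH2COOH ⇌ FCH2COO- + H+
From the ICE table, Ka = [H+]²/(0.0059 − [H+]) = 2.8 × 10^-3.
[H+] is not negligible relative to C₀; solve [H+]² + 0.0028·[H+] − 1.65e-05 = 0.
[H+] = [−0.0028 + √(0.0028² + 6.61e-05)]/2 = 2.90 × 10^-3 M
pH = −log[H+] = −log(2.90 × 10^-3) = 2.54

pH = 2.54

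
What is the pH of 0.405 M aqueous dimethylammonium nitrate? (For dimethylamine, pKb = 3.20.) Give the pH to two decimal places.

(CH3)2NH2+ is the conjugate acid of the weak base (CH3)2NH.
Kb = 10^(−3.20) = 6.31 × 10^-4
Ka = Kw/Kb = 1.0×10^-14 / 6.31 × 10^-4 = 1.58 × 10^-11
From the ICE table, Ka = x²/(0.405 − x) = 1.58 × 10^-11.
Since Ka ≪ C₀, x ≈ √(Ka·C₀) = 2.53 × 10^-6 M.
Check: 0.00062% ionized — well under 5%, approximation valid.
pH = −log[H+] = −log(2.53 × 10^-6) = 5.60

pH = 5.60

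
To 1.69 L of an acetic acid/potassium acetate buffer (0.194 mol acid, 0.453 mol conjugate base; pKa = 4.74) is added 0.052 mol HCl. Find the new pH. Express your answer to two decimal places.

pH = 4.95

Added H+ converts CH3COO- to CH3COOH: CH3COOH → 0.246 mol, CH3COO- → 0.401 mol.
pH = pKa + log([A⁻]/[HA]) = 4.74 + log(0.401/0.246) = 4.74 +0.212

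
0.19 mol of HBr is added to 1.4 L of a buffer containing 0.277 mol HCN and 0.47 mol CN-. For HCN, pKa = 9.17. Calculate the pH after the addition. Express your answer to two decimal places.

After neutralization: n(HCN) = 0.467 mol, n(CN-) = 0.28 mol.
pH = pKa + log(n_CN-/n_HCN) = 9.17 + log(0.28/0.467) = 9.17 + (-0.222)

pH = 8.95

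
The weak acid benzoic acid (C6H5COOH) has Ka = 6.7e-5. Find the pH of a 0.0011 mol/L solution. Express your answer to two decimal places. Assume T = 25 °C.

pH = 3.62

C6H5COOH ⇌ C6H5COO- + H+
From the ICE table, Ka = [H+]²/(0.0011 − [H+]) = 6.7 × 10^-5.
The 5% rule fails; solving [H+]² + Ka·[H+] − Ka·C₀ = 0 exactly:
[H+] = [−6.7e-05 + √(6.7e-05² + 2.95e-07)]/2 = 2.40 × 10^-4 M
pH = −log(2.40 × 10^-4) = 3.62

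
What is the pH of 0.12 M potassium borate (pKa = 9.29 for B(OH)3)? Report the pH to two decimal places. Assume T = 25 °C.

pH = 11.18

B(OH)4- is the conjugate base of the weak acid B(OH)3.
Ka = 10^(−9.29) = 5.13 × 10^-10
Kb = Kw/Ka = 1.0×10^-14 / 5.13 × 10^-10 = 1.95 × 10^-5
From the ICE table, Kb = [OH-]²/(0.12 − [OH-]) = 1.95 × 10^-5.
Since Kb ≪ C₀, [OH-] ≈ √(Kb·C₀) = 1.53 × 10^-3 M.
([OH-]/C₀ = 1.3% < 5%, so the approximation holds.)
pOH = −log(1.53 × 10^-3) = 2.82; pH = 14.00 − 2.82 = 11.18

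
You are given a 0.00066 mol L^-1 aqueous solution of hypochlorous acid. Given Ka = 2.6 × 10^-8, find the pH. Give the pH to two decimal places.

pH = 5.38

HOCl ⇌ OCl- + H+
From the ICE table, Ka = [H+]²/(0.00066 − [H+]) = 2.6 × 10^-8.
Since Ka ≪ C₀, [H+] ≈ √(Ka·C₀) = 4.14 × 10^-6 M.
pH = −log(4.14 × 10^-6) = 5.38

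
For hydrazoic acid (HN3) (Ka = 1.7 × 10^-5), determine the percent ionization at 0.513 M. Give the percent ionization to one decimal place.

0.6%

HN3 ⇌ N3- + H+; let x = [H+] at equilibrium.
x ≈ √(Ka·C₀) = √(1.7 × 10^-5 × 0.513) = 2.95 × 10^-3 M
Fraction ionized = 2.95 × 10^-3 / 0.513 = 0.0058 → 0.6%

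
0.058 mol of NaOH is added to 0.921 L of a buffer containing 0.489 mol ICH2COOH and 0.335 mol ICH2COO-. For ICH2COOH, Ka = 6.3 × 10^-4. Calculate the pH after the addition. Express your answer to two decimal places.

After neutralization: n(ICH2COOH) = 0.431 mol, n(ICH2COO-) = 0.393 mol.
pKa = −log(6.3 × 10^-4) = 3.201
pH = pKa + log(n_ICH2COO-/n_ICH2COOH) = 3.201 + log(0.393/0.431) = 3.201 + (-0.040)

pH = 3.16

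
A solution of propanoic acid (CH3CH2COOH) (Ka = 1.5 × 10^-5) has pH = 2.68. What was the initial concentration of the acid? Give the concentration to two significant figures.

C₀ = 2.9 × 10^-1 M

[H+] = 10^(-2.68) = 2.09 × 10^-3 M = x
Ka = x²/(C₀ − x) ⇒ C₀ = x + x²/Ka
C₀ = 2.09 × 10^-3 + (2.09 × 10^-3)²/(1.5 × 10^-5) = 2.93 × 10^-1 M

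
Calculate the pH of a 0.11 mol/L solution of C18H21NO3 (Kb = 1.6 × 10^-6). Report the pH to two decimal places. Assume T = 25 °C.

C18H21NO3 + H2O ⇌ C18H22NO3+ + OH-
Kb = x²/(0.11 − x) = 1.6 × 10^-6
Neglecting x in the denominator: x = √(1.6 × 10^-6 × 0.11) = 4.20 × 10^-4 M
Check: 0.38% ionized — well under 5%, approximation valid.
pOH = −log(4.20 × 10^-4) = 3.38; pH = 14.00 − 3.38 = 10.62

pH = 10.62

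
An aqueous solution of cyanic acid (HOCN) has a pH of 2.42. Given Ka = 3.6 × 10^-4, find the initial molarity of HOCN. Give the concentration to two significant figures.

[H+] = 10^(-2.42) = 3.80 × 10^-3 M = x
Ka = x²/(C₀ − x) ⇒ C₀ = x + x²/Ka
C₀ = 3.80 × 10^-3 + (3.80 × 10^-3)²/(3.6 × 10^-4) = 4.39 × 10^-2 M

C₀ = 4.4 × 10^-2 M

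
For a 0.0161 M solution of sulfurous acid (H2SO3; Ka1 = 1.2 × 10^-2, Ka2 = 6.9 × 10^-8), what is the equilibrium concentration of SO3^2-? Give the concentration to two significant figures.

6.9 × 10^-8 M

First ionization gives [H+] ≈ [HSO3-] = 9.14 × 10^-3 M.
Second step: Ka2 = [H+][SO3^2-]/[HSO3-] ≈ [SO3^2-] (since [H+] ≈ [HSO3-]).
So [SO3^2-] ≈ Ka2.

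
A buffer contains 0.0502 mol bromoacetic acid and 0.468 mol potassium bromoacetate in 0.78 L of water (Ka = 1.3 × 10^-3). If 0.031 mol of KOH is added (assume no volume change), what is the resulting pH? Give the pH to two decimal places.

pH = 4.30

OH- converts BrCH2COOH to BrCH2COO-: BrCH2COOH → 0.0192 mol, BrCH2COO- → 0.499 mol.
pKa = −log(1.3 × 10^-3) = 2.886
pH = pKa + log(n_BrCH2COO-/n_BrCH2COOH) = 2.886 + log(0.499/0.0192) = 2.886 + (+1.415)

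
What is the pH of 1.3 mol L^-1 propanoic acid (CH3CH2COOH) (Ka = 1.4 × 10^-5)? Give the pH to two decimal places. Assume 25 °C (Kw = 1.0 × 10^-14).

pH = 2.37

CH3CH2COOH ⇌ CH3CH2COO- + H+
From the ICE table, Ka = [H+]²/(1.3 − [H+]) = 1.4 × 10^-5.
Neglecting [H+] in the denominator: [H+] = √(1.4 × 10^-5 × 1.3) = 4.27 × 10^-3 M
([H+]/C₀ = 0.33% < 5%, so the approximation holds.)
pH = −log(4.27 × 10^-3) = 2.37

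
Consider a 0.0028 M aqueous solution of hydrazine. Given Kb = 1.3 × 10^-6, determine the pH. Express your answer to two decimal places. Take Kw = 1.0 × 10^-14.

N2H4 + H2O ⇌ N2H5+ + OH-
Let x = [OH-] at equilibrium. Kb = x²/(0.0028 − x).
Since Kb ≪ C₀, x ≈ √(Kb·C₀) = 6.03 × 10^-5 M.
pOH = −log(6.03 × 10^-5) = 4.22; pH = 14.00 − 4.22 = 9.78

pH = 9.78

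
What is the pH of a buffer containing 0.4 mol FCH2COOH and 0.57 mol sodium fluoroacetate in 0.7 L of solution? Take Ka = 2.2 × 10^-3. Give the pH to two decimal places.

pKa = −log(2.2 × 10^-3) = 2.658
pH = pKa + log([A⁻]/[HA]) = 2.658 + log(0.57/0.4)
pH = 2.658 + (+0.154) = 2.81

pH = 2.81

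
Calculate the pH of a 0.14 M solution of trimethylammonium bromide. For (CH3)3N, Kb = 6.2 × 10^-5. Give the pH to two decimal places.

(CH3)3NH+ is the conjugate acid of the weak base (CH3)3N.
Ka = Kw/Kb = 1.0×10^-14 / 6.2 × 10^-5 = 1.61 × 10^-10
From the ICE table, Ka = [H+]²/(0.14 − [H+]) = 1.61 × 10^-10.
Since Ka ≪ C₀, [H+] ≈ √(Ka·C₀) = 4.75 × 10^-6 M.
Check: 0.0034% ionized — well under 5%, approximation valid.
pH = −log[H+] = −log(4.75 × 10^-6) = 5.32

pH = 5.32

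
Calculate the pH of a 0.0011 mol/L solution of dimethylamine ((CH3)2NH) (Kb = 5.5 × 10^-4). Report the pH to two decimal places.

pH = 10.74

(CH3)2NH + H2O ⇌ (CH3)2NH2+ + OH-
Kb = [OH-]²/(0.0011 − [OH-]) = 5.5 × 10^-4
The 5% rule fails; solving [OH-]² + Kb·[OH-] − Kb·C₀ = 0 exactly:
[OH-] = [−0.00055 + √(0.00055² + 2.42e-06)]/2 = 5.50 × 10^-4 M
pOH = −log(5.50 × 10^-4) = 3.26; pH = 14.00 − 3.26 = 10.74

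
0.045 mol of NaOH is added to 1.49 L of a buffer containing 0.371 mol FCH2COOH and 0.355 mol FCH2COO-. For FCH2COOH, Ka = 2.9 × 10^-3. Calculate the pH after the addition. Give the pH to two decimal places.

pH = 2.63

After neutralization: n(FCH2COOH) = 0.326 mol, n(FCH2COO-) = 0.4 mol.
pKa = −log(2.9 × 10^-3) = 2.538
pH = pKa + log([A⁻]/[HA]) = 2.538 + log(0.4/0.326) = 2.538 +0.089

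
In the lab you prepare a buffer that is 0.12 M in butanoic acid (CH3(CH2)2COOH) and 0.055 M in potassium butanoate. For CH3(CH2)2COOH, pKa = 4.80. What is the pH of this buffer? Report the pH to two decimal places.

pH = 4.46

Henderson–Hasselbalch: pH = pKa + log([CH3(CH2)2COO-]/[CH3(CH2)2COOH]) = 4.80 + log(0.055/0.12)
pH = 4.80 + (-0.339) = 4.46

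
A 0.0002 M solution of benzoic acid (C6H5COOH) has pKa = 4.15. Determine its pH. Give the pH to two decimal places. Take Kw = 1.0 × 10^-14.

pH = 4.05

C6H5COOH ⇌ C6H5COO- + H+
Ka = 10^(−4.15) = 7.08 × 10^-5
From the ICE table, Ka = [H+]²/(0.0002 − [H+]) = 7.08 × 10^-5.
Here C₀/Ka ≈ 2.82, so the small-[H+] approximation fails. Use the quadratic:
[H+] = [−7.08e-05 + √(7.08e-05² + 5.66e-08)]/2 = 8.87 × 10^-5 M
pH = −log[H+] = −log(8.87 × 10^-5) = 4.05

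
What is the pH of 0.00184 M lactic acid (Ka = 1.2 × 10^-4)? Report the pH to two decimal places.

CH3CH(OH)COOH ⇌ CH3CH(OH)COO- + H+
Ka = [H+]²/(0.00184 − [H+]) = 1.2 × 10^-4
The 5% rule fails; solving [H+]² + Ka·[H+] − Ka·C₀ = 0 exactly:
[H+] = (−Ka + √(Ka² + 4·Ka·C₀))/2 = 4.14 × 10^-4 M
pH = −log[H+] = −log(4.14 × 10^-4) = 3.38

pH = 3.38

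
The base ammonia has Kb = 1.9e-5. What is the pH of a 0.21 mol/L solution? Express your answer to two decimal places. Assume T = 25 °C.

pH = 11.30

NH3 + H2O ⇌ NH4+ + OH-
From the ICE table, Kb = [OH-]²/(0.21 − [OH-]) = 1.9 × 10^-5.
Neglecting [OH-] in the denominator: [OH-] = √(1.9 × 10^-5 × 0.21) = 2.00 × 10^-3 M
([OH-]/C₀ = 0.95% < 5%, so the approximation holds.)
pOH = −log(2.00 × 10^-3) = 2.70; pH = 14.00 − 2.70 = 11.30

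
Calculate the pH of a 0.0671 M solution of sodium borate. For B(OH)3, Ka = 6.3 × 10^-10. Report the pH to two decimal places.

B(OH)4- is the conjugate base of the weak acid B(OH)3.
Kb = Kw/Ka = 1.0×10^-14 / 6.3 × 10^-10 = 1.59 × 10^-5
Kb = [OH-]²/(0.0671 − [OH-]) = 1.59 × 10^-5
Since Kb ≪ C₀, [OH-] ≈ √(Kb·C₀) = 1.03 × 10^-3 M.
pOH = −log(1.03 × 10^-3) = 2.99; pH = 14.00 − 2.99 = 11.01

pH = 11.01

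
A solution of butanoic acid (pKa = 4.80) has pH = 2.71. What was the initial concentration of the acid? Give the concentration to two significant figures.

[H+] = 10^(-2.71) = 1.95 × 10^-3 M = x
Ka = 10^(−4.80) = 1.58 × 10^-5
Ka = x²/(C₀ − x) ⇒ C₀ = x + x²/Ka
C₀ = 1.95 × 10^-3 + (1.95 × 10^-3)²/(1.58 × 10^-5) = 2.43 × 10^-1 M

C₀ = 2.4 × 10^-1 M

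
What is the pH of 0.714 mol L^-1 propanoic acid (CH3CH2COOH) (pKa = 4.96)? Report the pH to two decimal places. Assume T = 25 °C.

CH3CH2COOH ⇌ CH3CH2COO- + H+
Ka = 10^(−4.96) = 1.10 × 10^-5
Ka = x²/(0.714 − x) = 1.10 × 10^-5
Since Ka ≪ C₀, x ≈ √(Ka·C₀) = 2.80 × 10^-3 M.
pH = −log(2.80 × 10^-3) = 2.55

pH = 2.55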